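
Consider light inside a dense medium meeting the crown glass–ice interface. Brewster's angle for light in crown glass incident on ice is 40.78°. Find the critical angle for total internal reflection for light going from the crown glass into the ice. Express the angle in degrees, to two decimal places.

θ_c ≈ 59.61°

tan θ_B = n₂/n₁ = tan 40.78° = 0.8626.
Total internal reflection: sin θ_c = n₂/n₁ = 0.8626.
θ_c = arcsin(0.8626) = 59.61°.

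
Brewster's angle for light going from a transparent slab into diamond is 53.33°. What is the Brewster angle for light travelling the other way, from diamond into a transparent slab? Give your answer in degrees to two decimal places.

The two Brewster angles are complementary: θ_B' = 90° − θ_B = 90° − 53.33° = 36.67°.

θ_B' ≈ 36.67°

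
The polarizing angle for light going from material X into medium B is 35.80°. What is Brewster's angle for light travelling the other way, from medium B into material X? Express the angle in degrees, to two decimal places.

tan θ_B' = n₁/n₂ = 1/tan θ_B, so θ_B' = 90° − θ_B.
θ_B' = 90° − 35.80° = 54.20°.

θ_B' ≈ 54.20°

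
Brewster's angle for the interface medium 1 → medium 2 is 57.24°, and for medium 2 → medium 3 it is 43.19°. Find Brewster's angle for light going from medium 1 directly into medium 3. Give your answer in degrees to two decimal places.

θ_B ≈ 55.57°

tan θ_B(1→2) = n₂/n₁ = tan 57.24° = 1.5541.
tan θ_B(2→3) = n₃/n₂ = tan 43.19° = 0.9387.
Multiplying, n₃/n₁ = 1.5541 × 0.9387 = 1.4589, and θ_B(1→3) = arctan 1.4589 = 55.57°.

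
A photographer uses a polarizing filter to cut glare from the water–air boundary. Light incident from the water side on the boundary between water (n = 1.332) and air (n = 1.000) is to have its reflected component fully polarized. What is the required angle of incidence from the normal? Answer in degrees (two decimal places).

θ_B ≈ 36.90°

tan θ_B = n₂/n₁ = 1.000/1.332 = 0.7508. Taking the arctangent, θ_B = 36.90°.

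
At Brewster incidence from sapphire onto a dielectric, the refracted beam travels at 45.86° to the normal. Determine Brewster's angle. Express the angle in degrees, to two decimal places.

θ_B ≈ 44.14°

At Brewster's angle the reflected and refracted rays are perpendicular, so θ_B + θ_t = 90°.
So θ_B = 90° − θ_t = 90° − 45.86° = 44.14°.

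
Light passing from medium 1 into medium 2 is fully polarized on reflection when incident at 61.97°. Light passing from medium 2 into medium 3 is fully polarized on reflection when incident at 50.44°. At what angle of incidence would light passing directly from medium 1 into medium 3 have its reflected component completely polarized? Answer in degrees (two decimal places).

θ_B ≈ 66.26°

Each Brewster angle gives a ratio: n₂/n₁ = tan 61.97° = 1.8784, n₃/n₂ = tan 50.44° = 1.2105.
So n₃/n₁ = (n₂/n₁)(n₃/n₂) = 1.8784 × 1.2105 = 2.2738.
θ_B(1→3) = arctan(2.2738) = 66.26°.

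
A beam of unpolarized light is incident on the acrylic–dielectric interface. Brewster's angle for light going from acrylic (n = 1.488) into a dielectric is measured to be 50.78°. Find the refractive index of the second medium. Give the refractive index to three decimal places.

Brewster's law: tan θ_B = n₂/n₁ (light incident in acrylic, refracted into a dielectric).
n₂ = n₁ tan θ_B = 1.488 × tan 50.78° = 1.823.

n ≈ 1.823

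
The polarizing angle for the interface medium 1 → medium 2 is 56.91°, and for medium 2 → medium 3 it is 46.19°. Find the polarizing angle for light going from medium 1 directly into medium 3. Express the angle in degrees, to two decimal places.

θ_B ≈ 57.99°

n₂/n₁ = tan 56.91° = 1.5346 and n₃/n₂ = tan 46.19° = 1.0424.
So n₃/n₁ = (n₂/n₁)(n₃/n₂) = 1.5346 × 1.0424 = 1.5997.
θ_B(1→3) = arctan(1.5997) = 57.99°.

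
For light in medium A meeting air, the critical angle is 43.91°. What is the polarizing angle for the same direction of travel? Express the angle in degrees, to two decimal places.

sin θ_c = n₂/n₁, so n₂/n₁ = sin 43.91° = 0.6935.
Brewster: tan θ_B = n₂/n₁ = 0.6935.
θ_B = arctan(0.6935) = 34.74°.

θ_B ≈ 34.74°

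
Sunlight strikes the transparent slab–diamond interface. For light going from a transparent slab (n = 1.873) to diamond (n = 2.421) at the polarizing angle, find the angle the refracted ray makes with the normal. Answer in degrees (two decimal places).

θ_t ≈ 37.73°

First find Brewster's angle: tan θ_B = 2.421/1.873 = 1.2926, giving θ_B = 52.27°.
The refracted ray is perpendicular to the reflected ray, so θ_t = 90° − θ_B = 37.73°.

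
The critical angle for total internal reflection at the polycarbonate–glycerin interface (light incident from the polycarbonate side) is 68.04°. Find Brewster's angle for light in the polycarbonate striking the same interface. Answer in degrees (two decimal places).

θ_B ≈ 42.84°

n₂/n₁ = sin θ_c = sin 68.04° = 0.9274.
tan θ_B equals the same ratio, so θ_B = arctan(0.9274) = 42.84°.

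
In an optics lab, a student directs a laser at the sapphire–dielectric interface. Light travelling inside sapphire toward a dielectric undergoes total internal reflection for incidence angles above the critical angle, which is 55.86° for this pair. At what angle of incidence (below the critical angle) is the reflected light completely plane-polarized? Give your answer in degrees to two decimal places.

n₂/n₁ = sin θ_c = sin 55.86° = 0.8277.
tan θ_B equals the same ratio, so θ_B = arctan(0.8277) = 39.61°.

θ_B ≈ 39.61°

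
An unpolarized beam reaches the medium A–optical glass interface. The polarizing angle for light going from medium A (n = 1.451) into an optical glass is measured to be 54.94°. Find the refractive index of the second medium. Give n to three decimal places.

n ≈ 2.068

Full polarization of the reflected beam means tan θ_B = n₂/n₁, where n₁ is the incident medium (medium A).
n₂ = n₁ tan θ_B = 1.451 × tan 54.94° = 2.068.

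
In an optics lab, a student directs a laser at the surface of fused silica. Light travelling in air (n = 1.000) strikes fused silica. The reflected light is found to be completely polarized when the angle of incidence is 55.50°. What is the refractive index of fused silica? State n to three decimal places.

Brewster's law: tan θ_B = n₂/n₁ (light incident in air, refracted into fused silica).
n₂ = n₁ tan θ_B = 1.000 × tan 55.50° = 1.455.

n ≈ 1.455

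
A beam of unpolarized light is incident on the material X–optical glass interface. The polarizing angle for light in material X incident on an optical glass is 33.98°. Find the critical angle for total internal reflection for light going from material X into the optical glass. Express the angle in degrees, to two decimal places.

θ_c ≈ 42.38°

tan θ_B = n₂/n₁ = tan 33.98° = 0.6740.
Total internal reflection: sin θ_c = n₂/n₁ = 0.6740.
θ_c = arcsin(0.6740) = 42.38°.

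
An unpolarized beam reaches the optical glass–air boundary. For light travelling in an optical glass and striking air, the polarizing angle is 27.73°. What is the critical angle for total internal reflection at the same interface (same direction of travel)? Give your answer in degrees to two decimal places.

θ_c ≈ 31.71°

n₂/n₁ = tan 27.73° = 0.5257; the critical angle satisfies sin θ_c = n₂/n₁.
θ_c = arcsin(0.5257) = 31.71°.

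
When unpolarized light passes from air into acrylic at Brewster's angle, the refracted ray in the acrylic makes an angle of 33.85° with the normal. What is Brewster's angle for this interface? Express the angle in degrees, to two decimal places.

Since the reflected and refracted rays are at right angles at the polarizing angle, θ_B + θ_t = 90°.
θ_B = 90° − 33.85° = 56.15°.

θ_B ≈ 56.15°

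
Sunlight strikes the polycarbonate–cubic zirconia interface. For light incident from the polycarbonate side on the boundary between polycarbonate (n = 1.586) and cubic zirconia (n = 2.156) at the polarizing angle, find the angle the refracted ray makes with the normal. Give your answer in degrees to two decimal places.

First find Brewster's angle: tan θ_B = 2.156/1.586 = 1.3594, giving θ_B = 53.66°.
Since θ_B + θ_t = 90° at Brewster incidence, θ_t = 90° − 53.66° = 36.34°.

θ_t ≈ 36.34°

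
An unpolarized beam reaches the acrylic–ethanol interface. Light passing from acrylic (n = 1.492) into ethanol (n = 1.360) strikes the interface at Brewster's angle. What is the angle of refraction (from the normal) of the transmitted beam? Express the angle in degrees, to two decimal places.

First find Brewster's angle: tan θ_B = 1.360/1.492 = 0.9115, giving θ_B = 42.35°.
At Brewster's angle the reflected and refracted rays are perpendicular, so θ_t = 90° − θ_B = 90° − 42.35° = 47.65°.

θ_t ≈ 47.65°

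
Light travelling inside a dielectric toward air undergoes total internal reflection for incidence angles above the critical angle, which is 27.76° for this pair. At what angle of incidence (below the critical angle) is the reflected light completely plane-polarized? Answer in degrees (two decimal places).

At the critical angle sin θ_c = n₂/n₁, giving n₂/n₁ = sin 27.76° = 0.4658.
Then tan θ_B = n₂/n₁ = 0.4658, so θ_B = arctan 0.4658 = 24.97°.

θ_B ≈ 24.97°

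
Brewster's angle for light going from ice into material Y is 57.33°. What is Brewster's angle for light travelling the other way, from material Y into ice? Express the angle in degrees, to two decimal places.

tan θ_B' = n₁/n₂ = 1/tan θ_B, so θ_B' = 90° − θ_B.
θ_B' = 90° − 57.33° = 32.67°.

θ_B' ≈ 32.67°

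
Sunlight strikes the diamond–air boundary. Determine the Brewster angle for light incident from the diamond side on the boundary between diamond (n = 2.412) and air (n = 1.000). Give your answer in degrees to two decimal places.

θ_B ≈ 22.52°

The reflected p-component vanishes when tan θ_B = n₂/n₁.
tan θ_B = n₂/n₁ = 1.000/2.412 = 0.4146.
θ_B = arctan(0.4146) = 22.52°.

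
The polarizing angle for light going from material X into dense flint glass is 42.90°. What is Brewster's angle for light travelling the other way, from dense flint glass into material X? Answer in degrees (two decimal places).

θ_B' ≈ 47.10°

Reversing the direction swaps n₁ and n₂, so tan θ_B' = 1/tan θ_B and θ_B' = 90° − θ_B.
Hence θ_B' = 90° − 42.90° = 47.10°.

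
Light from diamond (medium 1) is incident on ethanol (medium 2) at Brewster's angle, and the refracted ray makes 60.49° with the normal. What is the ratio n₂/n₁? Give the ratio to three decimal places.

θ_B + θ_t = 90°, so θ_B = 90° − 60.49° = 29.51°.
Then n₂/n₁ = tan θ_B = tan 29.51° = 0.566.

n₂/n₁ ≈ 0.566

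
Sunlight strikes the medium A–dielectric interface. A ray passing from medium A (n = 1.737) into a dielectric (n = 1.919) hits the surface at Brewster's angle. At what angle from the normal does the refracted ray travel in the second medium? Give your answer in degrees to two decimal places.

θ_t ≈ 42.15°

tan θ_B = n₂/n₁ = 1.919/1.737 = 1.1048, so θ_B = 47.85°.
At Brewster's angle the reflected and refracted rays are perpendicular, so θ_t = 90° − θ_B = 90° − 47.85° = 42.15°.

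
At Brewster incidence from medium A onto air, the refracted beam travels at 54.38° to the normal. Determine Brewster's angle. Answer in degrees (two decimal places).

At Brewster's angle the reflected and refracted rays are perpendicular, so θ_B + θ_t = 90°.
θ_B = 90° − 54.38° = 35.62°.

θ_B ≈ 35.62°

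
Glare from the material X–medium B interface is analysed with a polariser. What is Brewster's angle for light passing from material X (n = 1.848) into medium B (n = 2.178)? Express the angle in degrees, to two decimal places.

Brewster's condition: tan θ_B = n₂/n₁ = 2.178/1.848 = 1.1786.
So θ_B = arctan 1.1786 = 49.69°.

θ_B ≈ 49.69°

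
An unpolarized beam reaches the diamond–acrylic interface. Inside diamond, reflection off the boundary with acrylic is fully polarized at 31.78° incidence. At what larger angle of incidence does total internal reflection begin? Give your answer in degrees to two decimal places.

θ_c ≈ 38.28°

From Brewster, n₂/n₁ = tan θ_B = tan 31.78° = 0.6195.
Then sin θ_c = n₂/n₁ = 0.6195, so θ_c = arcsin 0.6195 = 38.28°.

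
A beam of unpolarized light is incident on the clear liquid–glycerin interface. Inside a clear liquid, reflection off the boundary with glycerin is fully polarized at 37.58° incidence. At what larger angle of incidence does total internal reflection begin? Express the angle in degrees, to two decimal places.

n₂/n₁ = tan 37.58° = 0.7695; the critical angle satisfies sin θ_c = n₂/n₁.
θ_c = arcsin(0.7695) = 50.31°.

θ_c ≈ 50.31°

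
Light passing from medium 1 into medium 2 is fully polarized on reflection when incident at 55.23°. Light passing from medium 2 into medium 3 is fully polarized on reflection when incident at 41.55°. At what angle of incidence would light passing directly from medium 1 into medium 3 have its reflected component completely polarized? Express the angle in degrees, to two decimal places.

n₂/n₁ = tan 55.23° = 1.4404 and n₃/n₂ = tan 41.55° = 0.8863.
So n₃/n₁ = (n₂/n₁)(n₃/n₂) = 1.4404 × 0.8863 = 1.2766.
θ_B(1→3) = arctan(1.2766) = 51.93°.

θ_B ≈ 51.93°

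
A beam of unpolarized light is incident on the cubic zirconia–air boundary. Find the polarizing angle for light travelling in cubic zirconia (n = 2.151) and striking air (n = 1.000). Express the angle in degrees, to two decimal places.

Brewster's condition: tan θ_B = n₂/n₁ = 1.000/2.151 = 0.4649.
θ_B = arctan(0.4649) = 24.93°.

θ_B ≈ 24.93°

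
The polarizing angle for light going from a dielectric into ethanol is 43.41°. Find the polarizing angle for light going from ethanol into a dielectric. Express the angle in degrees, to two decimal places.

tan θ_B' = n₁/n₂ = 1/tan θ_B, so θ_B' = 90° − θ_B.
θ_B' = 90° − 43.41° = 46.59°.

θ_B' ≈ 46.59°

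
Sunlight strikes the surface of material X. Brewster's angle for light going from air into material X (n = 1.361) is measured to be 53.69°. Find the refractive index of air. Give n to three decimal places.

n ≈ 1.000

Full polarization of the reflected beam means tan θ_B = n₂/n₁, where n₁ is the incident medium (air).
n₁ = n₂ / tan θ_B = 1.361 / tan 53.69° = 1.000.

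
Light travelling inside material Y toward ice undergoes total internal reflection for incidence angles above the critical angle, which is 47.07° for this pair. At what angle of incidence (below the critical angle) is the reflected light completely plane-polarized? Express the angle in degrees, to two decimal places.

At the critical angle sin θ_c = n₂/n₁, giving n₂/n₁ = sin 47.07° = 0.7322.
Then tan θ_B = n₂/n₁ = 0.7322, so θ_B = arctan 0.7322 = 36.21°.

θ_B ≈ 36.21°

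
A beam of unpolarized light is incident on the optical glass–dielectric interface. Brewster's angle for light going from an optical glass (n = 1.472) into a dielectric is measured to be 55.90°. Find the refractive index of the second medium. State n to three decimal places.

n ≈ 2.174

At Brewster's angle, tan θ_B = n₂/n₁ with n₁ on the incident side (an optical glass) and n₂ on the transmitted side (a dielectric).
n₂ = n₁ tan θ_B = 1.472 × tan 55.90° = 2.174.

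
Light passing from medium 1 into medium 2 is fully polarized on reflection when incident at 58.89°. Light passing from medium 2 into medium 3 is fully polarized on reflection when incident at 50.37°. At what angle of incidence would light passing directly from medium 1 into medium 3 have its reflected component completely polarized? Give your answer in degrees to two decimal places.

θ_B ≈ 63.45°

Each Brewster angle gives a ratio: n₂/n₁ = tan 58.89° = 1.6571, n₃/n₂ = tan 50.37° = 1.2075.
n₃/n₁ = 2.0009. Then tan θ_B(1→3) = n₃/n₁, so θ_B(1→3) = arctan(2.0009) = 63.45°.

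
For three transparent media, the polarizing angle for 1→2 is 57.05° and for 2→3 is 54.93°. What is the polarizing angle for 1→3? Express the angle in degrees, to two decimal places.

n₂/n₁ = tan 57.05° = 1.5428 and n₃/n₂ = tan 54.93° = 1.4244.
Multiplying, n₃/n₁ = 1.5428 × 1.4244 = 2.1976, and θ_B(1→3) = arctan 2.1976 = 65.53°.

θ_B ≈ 65.53°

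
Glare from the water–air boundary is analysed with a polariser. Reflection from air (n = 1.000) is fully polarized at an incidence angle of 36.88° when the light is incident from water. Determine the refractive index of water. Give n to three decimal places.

n ≈ 1.333

Brewster's law: tan θ_B = n₂/n₁ (light incident in water, refracted into air).
n₁ = n₂ / tan θ_B = 1.000 / tan 36.88° = 1.333.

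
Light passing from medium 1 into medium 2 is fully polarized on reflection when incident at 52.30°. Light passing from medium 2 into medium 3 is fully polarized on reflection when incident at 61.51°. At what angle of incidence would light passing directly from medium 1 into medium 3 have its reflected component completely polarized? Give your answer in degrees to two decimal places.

tan θ_B(1→2) = n₂/n₁ = tan 52.30° = 1.2938.
tan θ_B(2→3) = n₃/n₂ = tan 61.51° = 1.8425.
Multiplying, n₃/n₁ = 1.2938 × 1.8425 = 2.3840, and θ_B(1→3) = arctan 2.3840 = 67.24°.

θ_B ≈ 67.24°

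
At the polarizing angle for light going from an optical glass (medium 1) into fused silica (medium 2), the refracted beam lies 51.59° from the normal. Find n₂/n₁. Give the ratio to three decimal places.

n₂/n₁ ≈ 0.793

At Brewster incidence θ_B = 90° − θ_t = 90° − 51.59° = 38.41°.
tan θ_B = n₂/n₁, so n₂/n₁ = tan 38.41° = 0.793.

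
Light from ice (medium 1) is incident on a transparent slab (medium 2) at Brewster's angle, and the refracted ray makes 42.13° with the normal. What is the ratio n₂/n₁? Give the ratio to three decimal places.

At Brewster incidence θ_B = 90° − θ_t = 90° − 42.13° = 47.87°.
tan θ_B = n₂/n₁, so n₂/n₁ = tan 47.87° = 1.106.

n₂/n₁ ≈ 1.106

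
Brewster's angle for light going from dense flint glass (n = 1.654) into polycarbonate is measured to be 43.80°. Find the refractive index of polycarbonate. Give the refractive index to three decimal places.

Brewster's law: tan θ_B = n₂/n₁ (light incident in dense flint glass, refracted into polycarbonate).
n₂ = n₁ tan θ_B = 1.654 × tan 43.80° = 1.586.

n ≈ 1.586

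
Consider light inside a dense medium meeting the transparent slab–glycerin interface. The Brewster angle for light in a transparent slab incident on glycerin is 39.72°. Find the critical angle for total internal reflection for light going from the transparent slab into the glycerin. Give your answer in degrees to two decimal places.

n₂/n₁ = tan 39.72° = 0.8308; the critical angle satisfies sin θ_c = n₂/n₁.
θ_c = arcsin(0.8308) = 56.18°.

θ_c ≈ 56.18°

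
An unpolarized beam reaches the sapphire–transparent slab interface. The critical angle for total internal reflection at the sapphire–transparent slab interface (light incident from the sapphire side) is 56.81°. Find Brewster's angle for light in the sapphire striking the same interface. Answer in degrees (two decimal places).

θ_B ≈ 39.92°

n₂/n₁ = sin θ_c = sin 56.81° = 0.8369.
tan θ_B equals the same ratio, so θ_B = arctan(0.8369) = 39.92°.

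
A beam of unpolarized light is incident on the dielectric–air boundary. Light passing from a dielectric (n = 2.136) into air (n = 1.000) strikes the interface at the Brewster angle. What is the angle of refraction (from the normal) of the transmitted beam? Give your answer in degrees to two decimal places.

θ_t ≈ 64.91°

tan θ_B = n₂/n₁ = 1.000/2.136 = 0.4682, so θ_B = 25.09°.
The refracted ray is perpendicular to the reflected ray, so θ_t = 90° − θ_B = 64.91°.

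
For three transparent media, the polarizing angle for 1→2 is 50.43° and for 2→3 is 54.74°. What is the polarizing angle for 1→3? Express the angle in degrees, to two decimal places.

θ_B ≈ 59.70°

tan θ_B(1→2) = n₂/n₁ = tan 50.43° = 1.2101.
tan θ_B(2→3) = n₃/n₂ = tan 54.74° = 1.4144.
n₃/n₁ = 1.7116. Then tan θ_B(1→3) = n₃/n₁, so θ_B(1→3) = arctan(1.7116) = 59.70°.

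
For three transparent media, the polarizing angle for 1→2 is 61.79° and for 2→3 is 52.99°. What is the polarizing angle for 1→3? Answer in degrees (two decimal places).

Each Brewster angle gives a ratio: n₂/n₁ = tan 61.79° = 1.8642, n₃/n₂ = tan 52.99° = 1.3266.
n₃/n₁ = 2.4730. Then tan θ_B(1→3) = n₃/n₁, so θ_B(1→3) = arctan(2.4730) = 67.98°.

θ_B ≈ 67.98°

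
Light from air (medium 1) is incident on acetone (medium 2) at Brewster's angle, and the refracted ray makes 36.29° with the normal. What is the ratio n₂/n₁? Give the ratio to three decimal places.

At Brewster incidence θ_B = 90° − θ_t = 90° − 36.29° = 53.71°.
tan θ_B = n₂/n₁, so n₂/n₁ = tan 53.71° = 1.362.

n₂/n₁ ≈ 1.362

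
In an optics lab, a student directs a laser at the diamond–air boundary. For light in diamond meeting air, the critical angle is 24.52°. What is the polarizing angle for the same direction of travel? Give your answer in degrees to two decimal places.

θ_B ≈ 22.54°

At the critical angle sin θ_c = n₂/n₁, giving n₂/n₁ = sin 24.52° = 0.4150.
Then tan θ_B = n₂/n₁ = 0.4150, so θ_B = arctan 0.4150 = 22.54°.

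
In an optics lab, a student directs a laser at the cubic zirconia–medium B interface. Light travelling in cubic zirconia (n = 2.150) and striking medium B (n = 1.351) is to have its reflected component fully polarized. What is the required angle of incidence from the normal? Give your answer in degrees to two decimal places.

tan θ_B = n₂/n₁ = 1.351/2.150 = 0.6284. Taking the arctangent, θ_B = 32.14°.

θ_B ≈ 32.14°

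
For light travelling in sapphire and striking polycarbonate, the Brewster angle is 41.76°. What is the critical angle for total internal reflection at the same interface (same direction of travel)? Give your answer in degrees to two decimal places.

θ_c ≈ 63.23°

n₂/n₁ = tan 41.76° = 0.8928; the critical angle satisfies sin θ_c = n₂/n₁.
θ_c = arcsin(0.8928) = 63.23°.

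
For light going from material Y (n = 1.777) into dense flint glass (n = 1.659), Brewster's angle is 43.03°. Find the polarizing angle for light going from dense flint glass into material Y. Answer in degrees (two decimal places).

Reversing the direction swaps n₁ and n₂, so tan θ_B' = 1/tan θ_B and θ_B' = 90° − θ_B.
Hence θ_B' = 90° − 43.03° = 46.97°.

θ_B' ≈ 46.97°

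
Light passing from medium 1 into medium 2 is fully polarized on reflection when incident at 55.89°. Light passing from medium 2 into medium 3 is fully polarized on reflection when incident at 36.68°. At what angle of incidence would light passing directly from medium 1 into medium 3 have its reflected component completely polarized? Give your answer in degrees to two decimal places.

n₂/n₁ = tan 55.89° = 1.4764 and n₃/n₂ = tan 36.68° = 0.7448.
Multiplying, n₃/n₁ = 1.4764 × 0.7448 = 1.0997, and θ_B(1→3) = arctan 1.0997 = 47.72°.

θ_B ≈ 47.72°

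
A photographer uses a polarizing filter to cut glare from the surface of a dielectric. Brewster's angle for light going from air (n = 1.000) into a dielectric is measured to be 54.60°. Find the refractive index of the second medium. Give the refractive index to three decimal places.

n ≈ 1.407

Brewster's law: tan θ_B = n₂/n₁ (light incident in air, refracted into a dielectric).
n₂ = n₁ tan θ_B = 1.000 × tan 54.60° = 1.407.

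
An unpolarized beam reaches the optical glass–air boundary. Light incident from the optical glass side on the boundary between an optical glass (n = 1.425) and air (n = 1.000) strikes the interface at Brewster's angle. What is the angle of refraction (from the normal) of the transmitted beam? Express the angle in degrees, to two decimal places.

θ_t ≈ 54.94°

θ_B = arctan(n₂/n₁) = arctan(1.000/1.425) = 35.06°.
At Brewster's angle the reflected and refracted rays are perpendicular, so θ_t = 90° − θ_B = 90° − 35.06° = 54.94°.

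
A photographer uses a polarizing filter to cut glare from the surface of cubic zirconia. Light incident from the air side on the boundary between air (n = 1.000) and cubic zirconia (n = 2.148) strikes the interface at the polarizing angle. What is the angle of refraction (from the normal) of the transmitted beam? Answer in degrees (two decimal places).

θ_t ≈ 24.96°

First find Brewster's angle: tan θ_B = 2.148/1.000 = 2.1480, giving θ_B = 65.04°.
The refracted ray is perpendicular to the reflected ray, so θ_t = 90° − θ_B = 24.96°.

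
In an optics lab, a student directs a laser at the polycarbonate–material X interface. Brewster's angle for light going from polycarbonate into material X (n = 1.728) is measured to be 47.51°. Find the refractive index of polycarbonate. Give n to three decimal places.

n ≈ 1.583

Brewster's law: tan θ_B = n₂/n₁ (light incident in polycarbonate, refracted into material X).
n₁ = n₂ / tan θ_B = 1.728 / tan 47.51° = 1.583.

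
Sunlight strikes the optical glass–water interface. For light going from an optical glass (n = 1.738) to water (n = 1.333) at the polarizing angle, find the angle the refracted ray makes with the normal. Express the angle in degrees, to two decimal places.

θ_t ≈ 52.51°

θ_B = arctan(n₂/n₁) = arctan(1.333/1.738) = 37.49°.
The refracted ray is perpendicular to the reflected ray, so θ_t = 90° − θ_B = 52.51°.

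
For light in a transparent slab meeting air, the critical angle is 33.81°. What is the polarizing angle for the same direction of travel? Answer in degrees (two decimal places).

n₂/n₁ = sin θ_c = sin 33.81° = 0.5564.
tan θ_B equals the same ratio, so θ_B = arctan(0.5564) = 29.09°.

θ_B ≈ 29.09°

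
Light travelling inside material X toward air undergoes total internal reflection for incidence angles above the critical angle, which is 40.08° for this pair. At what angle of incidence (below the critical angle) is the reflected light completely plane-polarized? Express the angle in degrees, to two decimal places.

θ_B ≈ 32.78°

n₂/n₁ = sin θ_c = sin 40.08° = 0.6439.
tan θ_B equals the same ratio, so θ_B = arctan(0.6439) = 32.78°.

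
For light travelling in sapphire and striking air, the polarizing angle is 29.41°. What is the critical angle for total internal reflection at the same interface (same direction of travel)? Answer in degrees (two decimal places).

From Brewster, n₂/n₁ = tan θ_B = tan 29.41° = 0.5637.
Then sin θ_c = n₂/n₁ = 0.5637, so θ_c = arcsin 0.5637 = 34.31°.

θ_c ≈ 34.31°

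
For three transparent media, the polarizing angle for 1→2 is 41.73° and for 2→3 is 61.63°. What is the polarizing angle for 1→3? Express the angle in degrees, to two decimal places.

n₂/n₁ = tan 41.73° = 0.8919 and n₃/n₂ = tan 61.63° = 1.8518.
n₃/n₁ = 1.6516. Then tan θ_B(1→3) = n₃/n₁, so θ_B(1→3) = arctan(1.6516) = 58.81°.

θ_B ≈ 58.81°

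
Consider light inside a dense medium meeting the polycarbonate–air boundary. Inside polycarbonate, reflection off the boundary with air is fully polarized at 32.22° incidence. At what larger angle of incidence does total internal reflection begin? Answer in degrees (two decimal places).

θ_c ≈ 39.07°

From Brewster, n₂/n₁ = tan θ_B = tan 32.22° = 0.6302.
Then sin θ_c = n₂/n₁ = 0.6302, so θ_c = arcsin 0.6302 = 39.07°.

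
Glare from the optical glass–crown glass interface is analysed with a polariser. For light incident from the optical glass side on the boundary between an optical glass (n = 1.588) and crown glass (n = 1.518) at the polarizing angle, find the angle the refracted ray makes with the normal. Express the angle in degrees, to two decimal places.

θ_B = arctan(n₂/n₁) = arctan(1.518/1.588) = 43.71°.
The refracted ray is perpendicular to the reflected ray, so θ_t = 90° − θ_B = 46.29°.

θ_t ≈ 46.29°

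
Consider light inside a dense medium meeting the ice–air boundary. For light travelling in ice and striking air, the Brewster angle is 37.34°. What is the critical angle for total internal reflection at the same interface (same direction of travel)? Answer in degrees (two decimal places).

From Brewster, n₂/n₁ = tan θ_B = tan 37.34° = 0.7629.
Then sin θ_c = n₂/n₁ = 0.7629, so θ_c = arcsin 0.7629 = 49.72°.

θ_c ≈ 49.72°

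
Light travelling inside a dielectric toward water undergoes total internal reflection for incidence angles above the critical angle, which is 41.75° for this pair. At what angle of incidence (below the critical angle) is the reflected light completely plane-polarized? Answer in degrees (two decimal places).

sin θ_c = n₂/n₁, so n₂/n₁ = sin 41.75° = 0.6659.
Brewster: tan θ_B = n₂/n₁ = 0.6659.
θ_B = arctan(0.6659) = 33.66°.

θ_B ≈ 33.66°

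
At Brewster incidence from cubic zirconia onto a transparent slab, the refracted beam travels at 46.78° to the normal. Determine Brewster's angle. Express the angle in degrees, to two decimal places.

θ_B ≈ 43.22°

At Brewster's angle the reflected and refracted rays are perpendicular, so θ_B + θ_t = 90°.
θ_B = 90° − 46.78° = 43.22°.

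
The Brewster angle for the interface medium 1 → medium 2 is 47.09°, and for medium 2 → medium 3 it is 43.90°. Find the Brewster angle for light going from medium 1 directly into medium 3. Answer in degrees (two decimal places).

θ_B ≈ 45.99°

n₂/n₁ = tan 47.09° = 1.0758 and n₃/n₂ = tan 43.90° = 0.9623.
So n₃/n₁ = (n₂/n₁)(n₃/n₂) = 1.0758 × 0.9623 = 1.0352.
θ_B(1→3) = arctan(1.0352) = 45.99°.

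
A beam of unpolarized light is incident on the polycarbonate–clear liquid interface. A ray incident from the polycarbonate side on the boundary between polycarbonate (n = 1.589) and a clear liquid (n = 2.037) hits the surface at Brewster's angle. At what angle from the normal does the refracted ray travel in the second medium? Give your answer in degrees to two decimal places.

θ_B = arctan(n₂/n₁) = arctan(2.037/1.589) = 52.04°.
The refracted ray is perpendicular to the reflected ray, so θ_t = 90° − θ_B = 37.96°.

θ_t ≈ 37.96°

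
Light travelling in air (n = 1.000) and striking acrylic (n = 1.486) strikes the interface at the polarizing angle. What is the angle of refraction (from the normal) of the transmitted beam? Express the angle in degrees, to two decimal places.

θ_t ≈ 33.94°

tan θ_B = n₂/n₁ = 1.486/1.000 = 1.4860, so θ_B = 56.06°.
At Brewster's angle the reflected and refracted rays are perpendicular, so θ_t = 90° − θ_B = 90° − 56.06° = 33.94°.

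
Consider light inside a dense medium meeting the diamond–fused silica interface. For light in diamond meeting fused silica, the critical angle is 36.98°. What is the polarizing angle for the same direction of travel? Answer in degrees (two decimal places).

θ_B ≈ 31.03°

At the critical angle sin θ_c = n₂/n₁, giving n₂/n₁ = sin 36.98° = 0.6015.
Then tan θ_B = n₂/n₁ = 0.6015, so θ_B = arctan 0.6015 = 31.03°.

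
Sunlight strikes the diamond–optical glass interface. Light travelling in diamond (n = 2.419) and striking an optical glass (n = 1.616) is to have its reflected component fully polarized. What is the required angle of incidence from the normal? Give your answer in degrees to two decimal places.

θ_B ≈ 33.74°

The reflected p-component vanishes when tan θ_B = n₂/n₁.
tan θ_B = n₂/n₁ = 1.616/2.419 = 0.6680.
θ_B = arctan(0.6680) = 33.74°.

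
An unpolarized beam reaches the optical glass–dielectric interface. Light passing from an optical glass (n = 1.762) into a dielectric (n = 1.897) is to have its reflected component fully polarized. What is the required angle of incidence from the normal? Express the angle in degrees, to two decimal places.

Here n₂/n₁ = 1.897/1.762 = 1.0766, and Brewster's law gives tan θ_B = n₂/n₁.
So θ_B = arctan 1.0766 = 47.11°.

θ_B ≈ 47.11°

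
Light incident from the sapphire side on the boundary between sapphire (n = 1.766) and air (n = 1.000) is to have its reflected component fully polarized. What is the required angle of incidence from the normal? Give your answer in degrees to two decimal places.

θ_B ≈ 29.52°

tan θ_B = n₂/n₁ = 1.000/1.766 = 0.5663.
θ_B = arctan(0.5663) = 29.52°.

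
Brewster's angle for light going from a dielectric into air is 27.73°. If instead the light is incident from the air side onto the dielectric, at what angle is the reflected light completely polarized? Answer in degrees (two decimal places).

θ_B' ≈ 62.27°

tan θ_B' = n₁/n₂ = 1/tan θ_B, so θ_B' = 90° − θ_B.
θ_B' = 90° − 27.73° = 62.27°.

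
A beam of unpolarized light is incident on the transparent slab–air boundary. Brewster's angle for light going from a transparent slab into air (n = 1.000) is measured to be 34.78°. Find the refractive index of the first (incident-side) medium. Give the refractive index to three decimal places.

n ≈ 1.440

At Brewster's angle, tan θ_B = n₂/n₁ with n₁ on the incident side (a transparent slab) and n₂ on the transmitted side (air).
n₁ = n₂ / tan θ_B = 1.000 / tan 34.78° = 1.440.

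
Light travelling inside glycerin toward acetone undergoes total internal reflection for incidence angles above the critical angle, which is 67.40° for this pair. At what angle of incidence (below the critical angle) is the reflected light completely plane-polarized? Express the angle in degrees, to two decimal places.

At the critical angle sin θ_c = n₂/n₁, giving n₂/n₁ = sin 67.40° = 0.9232.
Then tan θ_B = n₂/n₁ = 0.9232, so θ_B = arctan 0.9232 = 42.71°.

θ_B ≈ 42.71°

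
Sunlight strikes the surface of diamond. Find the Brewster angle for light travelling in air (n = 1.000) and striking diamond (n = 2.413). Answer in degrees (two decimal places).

θ_B ≈ 67.49°

Brewster's condition: tan θ_B = n₂/n₁ = 2.413/1.000 = 2.4130.
So θ_B = arctan 2.4130 = 67.49°.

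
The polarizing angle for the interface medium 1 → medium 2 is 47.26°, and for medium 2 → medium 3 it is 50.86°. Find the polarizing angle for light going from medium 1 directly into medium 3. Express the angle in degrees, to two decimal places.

θ_B ≈ 53.06°

tan θ_B(1→2) = n₂/n₁ = tan 47.26° = 1.0822.
tan θ_B(2→3) = n₃/n₂ = tan 50.86° = 1.2287.
Multiplying, n₃/n₁ = 1.0822 × 1.2287 = 1.3297, and θ_B(1→3) = arctan 1.3297 = 53.06°.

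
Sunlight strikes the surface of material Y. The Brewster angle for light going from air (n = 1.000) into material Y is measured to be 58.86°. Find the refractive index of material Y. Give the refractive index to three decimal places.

n ≈ 1.655

Full polarization of the reflected beam means tan θ_B = n₂/n₁, where n₁ is the incident medium (air).
n₂ = n₁ tan θ_B = 1.000 × tan 58.86° = 1.655.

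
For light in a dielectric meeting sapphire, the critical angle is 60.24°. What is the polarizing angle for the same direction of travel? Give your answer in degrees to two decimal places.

sin θ_c = n₂/n₁, so n₂/n₁ = sin 60.24° = 0.8681.
Brewster: tan θ_B = n₂/n₁ = 0.8681.
θ_B = arctan(0.8681) = 40.96°.

θ_B ≈ 40.96°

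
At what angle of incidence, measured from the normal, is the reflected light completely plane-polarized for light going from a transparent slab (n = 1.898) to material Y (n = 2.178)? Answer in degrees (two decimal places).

The reflected p-component vanishes when tan θ_B = n₂/n₁.
Here n₂/n₁ = 2.178/1.898 = 1.1475, and Brewster's law gives tan θ_B = n₂/n₁.
So θ_B = arctan 1.1475 = 48.93°.

θ_B ≈ 48.93°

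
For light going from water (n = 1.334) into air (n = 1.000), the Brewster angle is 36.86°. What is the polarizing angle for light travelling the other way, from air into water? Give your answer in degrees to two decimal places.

θ_B' ≈ 53.14°

Reversing the direction swaps n₁ and n₂, so tan θ_B' = 1/tan θ_B and θ_B' = 90° − θ_B.
Hence θ_B' = 90° − 36.86° = 53.14°.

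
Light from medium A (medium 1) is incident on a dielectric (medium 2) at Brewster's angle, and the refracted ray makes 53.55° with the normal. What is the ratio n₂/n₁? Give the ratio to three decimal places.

θ_B + θ_t = 90°, so θ_B = 90° − 53.55° = 36.45°.
tan θ_B = n₂/n₁, so n₂/n₁ = tan 36.45° = 0.739.

n₂/n₁ ≈ 0.739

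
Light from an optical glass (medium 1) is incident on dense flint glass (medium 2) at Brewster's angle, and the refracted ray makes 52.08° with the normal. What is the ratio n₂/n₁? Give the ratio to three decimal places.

θ_B + θ_t = 90°, so θ_B = 90° − 52.08° = 37.92°.
Then n₂/n₁ = tan θ_B = tan 37.92° = 0.779.

n₂/n₁ ≈ 0.779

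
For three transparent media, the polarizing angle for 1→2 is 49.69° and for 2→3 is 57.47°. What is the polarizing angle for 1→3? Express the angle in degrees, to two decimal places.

θ_B ≈ 61.58°

n₂/n₁ = tan 49.69° = 1.1787 and n₃/n₂ = tan 57.47° = 1.5679.
Multiplying, n₃/n₁ = 1.1787 × 1.5679 = 1.8481, and θ_B(1→3) = arctan 1.8481 = 61.58°.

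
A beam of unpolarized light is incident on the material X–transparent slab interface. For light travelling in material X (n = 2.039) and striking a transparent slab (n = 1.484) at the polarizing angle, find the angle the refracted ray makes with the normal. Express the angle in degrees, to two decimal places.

tan θ_B = n₂/n₁ = 1.484/2.039 = 0.7278, so θ_B = 36.05°.
Since θ_B + θ_t = 90° at Brewster incidence, θ_t = 90° − 36.05° = 53.95°.

θ_t ≈ 53.95°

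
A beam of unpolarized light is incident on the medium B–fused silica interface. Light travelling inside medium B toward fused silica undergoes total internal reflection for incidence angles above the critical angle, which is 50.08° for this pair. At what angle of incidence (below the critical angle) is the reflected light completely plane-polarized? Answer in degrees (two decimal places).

At the critical angle sin θ_c = n₂/n₁, giving n₂/n₁ = sin 50.08° = 0.7669.
Then tan θ_B = n₂/n₁ = 0.7669, so θ_B = arctan 0.7669 = 37.49°.

θ_B ≈ 37.49°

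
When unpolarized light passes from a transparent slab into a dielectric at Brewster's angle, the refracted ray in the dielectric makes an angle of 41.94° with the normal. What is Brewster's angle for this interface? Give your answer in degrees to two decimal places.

θ_B ≈ 48.06°

Brewster's condition makes the reflected and refracted beams perpendicular: θ_B + θ_t = 90°.
θ_B = 90° − 41.94° = 48.06°.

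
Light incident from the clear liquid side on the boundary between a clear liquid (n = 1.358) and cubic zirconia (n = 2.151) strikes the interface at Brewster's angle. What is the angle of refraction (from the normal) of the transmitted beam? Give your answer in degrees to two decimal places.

θ_t ≈ 32.27°

θ_B = arctan(n₂/n₁) = arctan(2.151/1.358) = 57.73°.
At Brewster's angle the reflected and refracted rays are perpendicular, so θ_t = 90° − θ_B = 90° − 57.73° = 32.27°.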